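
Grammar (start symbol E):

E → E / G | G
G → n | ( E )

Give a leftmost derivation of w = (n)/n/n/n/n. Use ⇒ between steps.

E ⇒ E/G   [E → E / G]
E/G ⇒ E/G/G   [E → E / G]
E/G/G ⇒ E/G/G/G   [E → E / G]
E/G/G/G ⇒ E/G/G/G/G   [E → E / G]
E/G/G/G/G ⇒ G/G/G/G/G   [E → G]
G/G/G/G/G ⇒ (E)/G/G/G/G   [G → ( E )]
(E)/G/G/G/G ⇒ (G)/G/G/G/G   [E → G]
(G)/G/G/G/G ⇒ (n)/G/G/G/G   [G → n]
(n)/G/G/G/G ⇒ (n)/n/G/G/G   [G → n]
(n)/n/G/G/G ⇒ (n)/n/n/G/G   [G → n]
(n)/n/n/G/G ⇒ (n)/n/n/n/G   [G → n]
(n)/n/n/n/G ⇒ (n)/n/n/n/n   [G → n]

E⇒E/G⇒E/G/G⇒E/G/G/G⇒E/G/G/G/G⇒G/G/G/G/G⇒(E)/G/G/G/G⇒(G)/G/G/G/G⇒(n)/G/G/G/G⇒(n)/n/G/G/G⇒(n)/n/n/G/G⇒(n)/n/n/n/G⇒(n)/n/n/n/n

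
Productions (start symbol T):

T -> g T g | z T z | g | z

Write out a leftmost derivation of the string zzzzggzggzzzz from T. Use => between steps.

T => zTz => zzTzz => zzzTzzz => zzzzTzzzz => zzzzgTgzzzz => zzzzggTggzzzz => zzzzggzggzzzz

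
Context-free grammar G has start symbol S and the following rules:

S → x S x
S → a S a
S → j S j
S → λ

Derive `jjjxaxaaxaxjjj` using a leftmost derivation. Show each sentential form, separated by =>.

S => jSj   [S → j S j]
jSj => jjSjj   [S → j S j]
jjSjj => jjjSjjj   [S → j S j]
jjjSjjj => jjjxSxjjj   [S → x S x]
jjjxSxjjj => jjjxaSaxjjj   [S → a S a]
jjjxaSaxjjj => jjjxaxSxaxjjj   [S → x S x]
jjjxaxSxaxjjj => jjjxaxaSaxaxjjj   [S → a S a]
jjjxaxaSaxaxjjj => jjjxaxaaxaxjjj   [S → λ]

S=>jSj=>jjSjj=>jjjSjjj=>jjjxSxjjj=>jjjxaSaxjjj=>jjjxaxSxaxjjj=>jjjxaxaSaxaxjjj=>jjjxaxaaxaxjjj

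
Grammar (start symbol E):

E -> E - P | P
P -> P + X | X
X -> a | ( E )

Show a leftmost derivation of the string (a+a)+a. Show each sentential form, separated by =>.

E=>P=>P+X=>X+X=>(E)+X=>(P)+X=>(P+X)+X=>(X+X)+X=>(a+X)+X=>(a+a)+X=>(a+a)+a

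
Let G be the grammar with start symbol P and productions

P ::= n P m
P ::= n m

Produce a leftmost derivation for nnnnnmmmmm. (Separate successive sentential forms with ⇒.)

P⇒nPm⇒nnPmm⇒nnnPmmm⇒nnnnPmmmm⇒nnnnnmmmmm

P ⇒ nPm   [P ::= n P m]
nPm ⇒ nnPmm   [P ::= n P m]
nnPmm ⇒ nnnPmmm   [P ::= n P m]
nnnPmmm ⇒ nnnnPmmmm   [P ::= n P m]
nnnnPmmmm ⇒ nnnnnmmmmm   [P ::= n m]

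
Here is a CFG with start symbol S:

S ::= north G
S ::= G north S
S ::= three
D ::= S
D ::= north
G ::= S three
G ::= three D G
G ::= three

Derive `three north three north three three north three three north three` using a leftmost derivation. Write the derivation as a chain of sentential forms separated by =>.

S => G north S => three D G north S => three north G north S => three north three D G north S => three north three north G north S => three north three north three D G north S => three north three north three S G north S => three north three north three G north S G north S => three north three north three three north S G north S => three north three north three three north three G north S => three north three north three three north three three north S => three north three north three three north three three north three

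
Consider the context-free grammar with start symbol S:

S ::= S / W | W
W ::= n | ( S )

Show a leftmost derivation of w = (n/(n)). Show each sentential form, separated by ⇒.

S ⇒ W   [S ::= W]
W ⇒ (S)   [W ::= ( S )]
(S) ⇒ (S/W)   [S ::= S / W]
(S/W) ⇒ (W/W)   [S ::= W]
(W/W) ⇒ (n/W)   [W ::= n]
(n/W) ⇒ (n/(S))   [W ::= ( S )]
(n/(S)) ⇒ (n/(W))   [S ::= W]
(n/(W)) ⇒ (n/(n))   [W ::= n]

S ⇒ W ⇒ (S) ⇒ (S/W) ⇒ (W/W) ⇒ (n/W) ⇒ (n/(S)) ⇒ (n/(W)) ⇒ (n/(n))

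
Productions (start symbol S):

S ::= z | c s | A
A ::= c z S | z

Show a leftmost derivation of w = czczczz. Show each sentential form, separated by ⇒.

S ⇒ A ⇒ czS ⇒ czA ⇒ czczS ⇒ czczA ⇒ czczczS ⇒ czczczA ⇒ czczczz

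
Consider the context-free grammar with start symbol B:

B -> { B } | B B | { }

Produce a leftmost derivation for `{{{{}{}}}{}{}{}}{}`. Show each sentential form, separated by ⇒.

B ⇒ BB   [B -> B B]
BB ⇒ {B}B   [B -> { B }]
{B}B ⇒ {BB}B   [B -> B B]
{BB}B ⇒ {BBB}B   [B -> B B]
{BBB}B ⇒ {BBBB}B   [B -> B B]
{BBBB}B ⇒ {{B}BBB}B   [B -> { B }]
{{B}BBB}B ⇒ {{{B}}BBB}B   [B -> { B }]
{{{B}}BBB}B ⇒ {{{BB}}BBB}B   [B -> B B]
{{{BB}}BBB}B ⇒ {{{{}B}}BBB}B   [B -> { }]
{{{{}B}}BBB}B ⇒ {{{{}{}}}BBB}B   [B -> { }]
{{{{}{}}}BBB}B ⇒ {{{{}{}}}{}BB}B   [B -> { }]
{{{{}{}}}{}BB}B ⇒ {{{{}{}}}{}{}B}B   [B -> { }]
{{{{}{}}}{}{}B}B ⇒ {{{{}{}}}{}{}{}}B   [B -> { }]
{{{{}{}}}{}{}{}}B ⇒ {{{{}{}}}{}{}{}}{}   [B -> { }]

B⇒BB⇒{B}B⇒{BB}B⇒{BBB}B⇒{BBBB}B⇒{{B}BBB}B⇒{{{B}}BBB}B⇒{{{BB}}BBB}B⇒{{{{}B}}BBB}B⇒{{{{}{}}}BBB}B⇒{{{{}{}}}{}BB}B⇒{{{{}{}}}{}{}B}B⇒{{{{}{}}}{}{}{}}B⇒{{{{}{}}}{}{}{}}{}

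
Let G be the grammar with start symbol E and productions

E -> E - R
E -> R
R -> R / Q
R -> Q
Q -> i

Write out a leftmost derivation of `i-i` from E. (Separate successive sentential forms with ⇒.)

E ⇒ E-R ⇒ R-R ⇒ Q-R ⇒ i-R ⇒ i-Q ⇒ i-i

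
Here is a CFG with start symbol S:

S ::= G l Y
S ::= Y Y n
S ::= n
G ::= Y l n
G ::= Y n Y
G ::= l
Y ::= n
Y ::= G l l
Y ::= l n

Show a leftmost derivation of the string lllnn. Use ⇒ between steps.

S ⇒ YYn ⇒ GllYn ⇒ lllYn ⇒ lllnn

S ⇒ YYn   [S ::= Y Y n]
YYn ⇒ GllYn   [Y ::= G l l]
GllYn ⇒ lllYn   [G ::= l]
lllYn ⇒ lllnn   [Y ::= n]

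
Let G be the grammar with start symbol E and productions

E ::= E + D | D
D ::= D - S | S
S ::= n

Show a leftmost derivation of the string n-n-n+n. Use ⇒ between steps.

E ⇒ E+D ⇒ D+D ⇒ D-S+D ⇒ D-S-S+D ⇒ S-S-S+D ⇒ n-S-S+D ⇒ n-n-S+D ⇒ n-n-n+D ⇒ n-n-n+S ⇒ n-n-n+n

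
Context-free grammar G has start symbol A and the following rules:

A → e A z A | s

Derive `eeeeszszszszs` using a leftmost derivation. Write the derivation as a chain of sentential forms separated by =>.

A => eAzA => eeAzAzA => eeeAzAzAzA => eeeeAzAzAzAzA => eeeeszAzAzAzA => eeeeszszAzAzA => eeeeszszszAzA => eeeeszszszszA => eeeeszszszszs

A => eAzA   [A → e A z A]
eAzA => eeAzAzA   [A → e A z A]
eeAzAzA => eeeAzAzAzA   [A → e A z A]
eeeAzAzAzA => eeeeAzAzAzAzA   [A → e A z A]
eeeeAzAzAzAzA => eeeeszAzAzAzA   [A → s]
eeeeszAzAzAzA => eeeeszszAzAzA   [A → s]
eeeeszszAzAzA => eeeeszszszAzA   [A → s]
eeeeszszszAzA => eeeeszszszszA   [A → s]
eeeeszszszszA => eeeeszszszszs   [A → s]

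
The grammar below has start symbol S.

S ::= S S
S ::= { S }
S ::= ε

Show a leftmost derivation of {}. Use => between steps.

S => SS   [S ::= S S]
SS => SSS   [S ::= S S]
SSS => {S}SS   [S ::= { S }]
{S}SS => {}SS   [S ::= ε]
{}SS => {}S   [S ::= ε]
{}S => {}   [S ::= ε]

S => SS => SSS => {S}SS => {}SS => {}S => {}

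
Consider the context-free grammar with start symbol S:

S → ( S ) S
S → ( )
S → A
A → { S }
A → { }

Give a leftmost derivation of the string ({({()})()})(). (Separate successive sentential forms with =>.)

S=>(S)S=>(A)S=>({S})S=>({(S)S})S=>({(A)S})S=>({({S})S})S=>({({()})S})S=>({({()})()})S=>({({()})()})()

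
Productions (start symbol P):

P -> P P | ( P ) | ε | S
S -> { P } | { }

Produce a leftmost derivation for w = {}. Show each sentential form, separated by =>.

P => S => {P} => {}

P => S   [P -> S]
S => {P}   [S -> { P }]
{P} => {}   [P -> ε]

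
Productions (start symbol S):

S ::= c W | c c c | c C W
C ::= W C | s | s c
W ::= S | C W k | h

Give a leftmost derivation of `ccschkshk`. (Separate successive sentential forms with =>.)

S => cW   [S ::= c W]
cW => cS   [W ::= S]
cS => ccW   [S ::= c W]
ccW => ccCWk   [W ::= C W k]
ccCWk => ccWCWk   [C ::= W C]
ccWCWk => ccCWkCWk   [W ::= C W k]
ccCWkCWk => ccscWkCWk   [C ::= s c]
ccscWkCWk => ccschkCWk   [W ::= h]
ccschkCWk => ccschksWk   [C ::= s]
ccschksWk => ccschkshk   [W ::= h]

S => cW => cS => ccW => ccCWk => ccWCWk => ccCWkCWk => ccscWkCWk => ccschkCWk => ccschksWk => ccschkshk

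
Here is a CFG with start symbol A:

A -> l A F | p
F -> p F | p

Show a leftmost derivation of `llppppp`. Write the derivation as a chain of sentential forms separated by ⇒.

A ⇒ lAF   [A -> l A F]
lAF ⇒ llAFF   [A -> l A F]
llAFF ⇒ llpFF   [A -> p]
llpFF ⇒ llppFF   [F -> p F]
llppFF ⇒ llpppF   [F -> p]
llpppF ⇒ llppppF   [F -> p F]
llppppF ⇒ llppppp   [F -> p]

A ⇒ lAF ⇒ llAFF ⇒ llpFF ⇒ llppFF ⇒ llpppF ⇒ llppppF ⇒ llppppp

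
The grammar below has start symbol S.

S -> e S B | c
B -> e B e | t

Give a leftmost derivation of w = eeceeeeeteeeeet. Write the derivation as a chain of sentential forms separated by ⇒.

S⇒eSB⇒eeSBB⇒eecBB⇒eeceBeB⇒eeceeBeeB⇒eeceeeBeeeB⇒eeceeeeBeeeeB⇒eeceeeeeBeeeeeB⇒eeceeeeeteeeeeB⇒eeceeeeeteeeeet

S ⇒ eSB   [S -> e S B]
eSB ⇒ eeSBB   [S -> e S B]
eeSBB ⇒ eecBB   [S -> c]
eecBB ⇒ eeceBeB   [B -> e B e]
eeceBeB ⇒ eeceeBeeB   [B -> e B e]
eeceeBeeB ⇒ eeceeeBeeeB   [B -> e B e]
eeceeeBeeeB ⇒ eeceeeeBeeeeB   [B -> e B e]
eeceeeeBeeeeB ⇒ eeceeeeeBeeeeeB   [B -> e B e]
eeceeeeeBeeeeeB ⇒ eeceeeeeteeeeeB   [B -> t]
eeceeeeeteeeeeB ⇒ eeceeeeeteeeeet   [B -> t]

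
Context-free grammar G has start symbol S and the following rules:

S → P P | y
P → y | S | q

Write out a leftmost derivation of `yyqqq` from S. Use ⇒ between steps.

S⇒PP⇒SP⇒yP⇒yS⇒yPP⇒ySP⇒yPPP⇒ySPP⇒yPPPP⇒yyPPP⇒yyqPP⇒yyqqP⇒yyqqq

S ⇒ PP   [S → P P]
PP ⇒ SP   [P → S]
SP ⇒ yP   [S → y]
yP ⇒ yS   [P → S]
yS ⇒ yPP   [S → P P]
yPP ⇒ ySP   [P → S]
ySP ⇒ yPPP   [S → P P]
yPPP ⇒ ySPP   [P → S]
ySPP ⇒ yPPPP   [S → P P]
yPPPP ⇒ yyPPP   [P → y]
yyPPP ⇒ yyqPP   [P → q]
yyqPP ⇒ yyqqP   [P → q]
yyqqP ⇒ yyqqq   [P → q]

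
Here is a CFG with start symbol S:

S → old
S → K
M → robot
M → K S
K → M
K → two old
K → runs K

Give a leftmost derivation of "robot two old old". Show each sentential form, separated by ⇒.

S ⇒ K ⇒ M ⇒ K S ⇒ M S ⇒ K S S ⇒ M S S ⇒ robot S S ⇒ robot K S ⇒ robot two old S ⇒ robot two old old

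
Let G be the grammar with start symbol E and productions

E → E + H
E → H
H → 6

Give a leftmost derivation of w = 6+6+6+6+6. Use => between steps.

E => E+H   [E → E + H]
E+H => E+H+H   [E → E + H]
E+H+H => E+H+H+H   [E → E + H]
E+H+H+H => E+H+H+H+H   [E → E + H]
E+H+H+H+H => H+H+H+H+H   [E → H]
H+H+H+H+H => 6+H+H+H+H   [H → 6]
6+H+H+H+H => 6+6+H+H+H   [H → 6]
6+6+H+H+H => 6+6+6+H+H   [H → 6]
6+6+6+H+H => 6+6+6+6+H   [H → 6]
6+6+6+6+H => 6+6+6+6+6   [H → 6]

E => E+H => E+H+H => E+H+H+H => E+H+H+H+H => H+H+H+H+H => 6+H+H+H+H => 6+6+H+H+H => 6+6+6+H+H => 6+6+6+6+H => 6+6+6+6+6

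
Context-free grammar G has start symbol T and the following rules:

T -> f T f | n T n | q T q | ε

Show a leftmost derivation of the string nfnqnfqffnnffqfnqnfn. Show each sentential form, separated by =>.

T => nTn => nfTfn => nfnTnfn => nfnqTqnfn => nfnqnTnqnfn => nfnqnfTfnqnfn => nfnqnfqTqfnqnfn => nfnqnfqfTfqfnqnfn => nfnqnfqffTffqfnqnfn => nfnqnfqffnTnffqfnqnfn => nfnqnfqffnnffqfnqnfn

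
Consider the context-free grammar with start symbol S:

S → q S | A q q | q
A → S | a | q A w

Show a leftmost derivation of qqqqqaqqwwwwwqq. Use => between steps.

S => Aqq => qAwqq => qqAwwqq => qqqAwwwqq => qqqqAwwwwqq => qqqqqAwwwwwqq => qqqqqSwwwwwqq => qqqqqAqqwwwwwqq => qqqqqaqqwwwwwqq

S => Aqq   [S → A q q]
Aqq => qAwqq   [A → q A w]
qAwqq => qqAwwqq   [A → q A w]
qqAwwqq => qqqAwwwqq   [A → q A w]
qqqAwwwqq => qqqqAwwwwqq   [A → q A w]
qqqqAwwwwqq => qqqqqAwwwwwqq   [A → q A w]
qqqqqAwwwwwqq => qqqqqSwwwwwqq   [A → S]
qqqqqSwwwwwqq => qqqqqAqqwwwwwqq   [S → A q q]
qqqqqAqqwwwwwqq => qqqqqaqqwwwwwqq   [A → a]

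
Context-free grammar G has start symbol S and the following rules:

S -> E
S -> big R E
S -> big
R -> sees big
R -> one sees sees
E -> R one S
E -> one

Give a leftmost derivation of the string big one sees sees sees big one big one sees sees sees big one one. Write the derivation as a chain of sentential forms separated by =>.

S => big R E => big one sees sees E => big one sees sees R one S => big one sees sees sees big one S => big one sees sees sees big one big R E => big one sees sees sees big one big one sees sees E => big one sees sees sees big one big one sees sees R one S => big one sees sees sees big one big one sees sees sees big one S => big one sees sees sees big one big one sees sees sees big one E => big one sees sees sees big one big one sees sees sees big one one

S => big R E   [S -> big R E]
big R E => big one sees sees E   [R -> one sees sees]
big one sees sees E => big one sees sees R one S   [E -> R one S]
big one sees sees R one S => big one sees sees sees big one S   [R -> sees big]
big one sees sees sees big one S => big one sees sees sees big one big R E   [S -> big R E]
big one sees sees sees big one big R E => big one sees sees sees big one big one sees sees E   [R -> one sees sees]
big one sees sees sees big one big one sees sees E => big one sees sees sees big one big one sees sees R one S   [E -> R one S]
big one sees sees sees big one big one sees sees R one S => big one sees sees sees big one big one sees sees sees big one S   [R -> sees big]
big one sees sees sees big one big one sees sees sees big one S => big one sees sees sees big one big one sees sees sees big one E   [S -> E]
big one sees sees sees big one big one sees sees sees big one E => big one sees sees sees big one big one sees sees sees big one one   [E -> one]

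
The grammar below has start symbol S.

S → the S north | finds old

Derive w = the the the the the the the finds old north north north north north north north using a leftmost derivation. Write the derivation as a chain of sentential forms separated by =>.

S => the S north => the the S north north => the the the S north north north => the the the the S north north north north => the the the the the S north north north north north => the the the the the the S north north north north north north => the the the the the the the S north north north north north north north => the the the the the the the finds old north north north north north north north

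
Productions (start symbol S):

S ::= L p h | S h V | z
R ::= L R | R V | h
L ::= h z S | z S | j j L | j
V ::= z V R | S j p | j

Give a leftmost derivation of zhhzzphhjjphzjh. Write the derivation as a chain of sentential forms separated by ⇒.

S ⇒ ShV   [S ::= S h V]
ShV ⇒ ShVhV   [S ::= S h V]
ShVhV ⇒ zhVhV   [S ::= z]
zhVhV ⇒ zhSjphV   [V ::= S j p]
zhSjphV ⇒ zhShVjphV   [S ::= S h V]
zhShVjphV ⇒ zhLphhVjphV   [S ::= L p h]
zhLphhVjphV ⇒ zhhzSphhVjphV   [L ::= h z S]
zhhzSphhVjphV ⇒ zhhzzphhVjphV   [S ::= z]
zhhzzphhVjphV ⇒ zhhzzphhjjphV   [V ::= j]
zhhzzphhjjphV ⇒ zhhzzphhjjphzVR   [V ::= z V R]
zhhzzphhjjphzVR ⇒ zhhzzphhjjphzjR   [V ::= j]
zhhzzphhjjphzjR ⇒ zhhzzphhjjphzjh   [R ::= h]

S ⇒ ShV ⇒ ShVhV ⇒ zhVhV ⇒ zhSjphV ⇒ zhShVjphV ⇒ zhLphhVjphV ⇒ zhhzSphhVjphV ⇒ zhhzzphhVjphV ⇒ zhhzzphhjjphV ⇒ zhhzzphhjjphzVR ⇒ zhhzzphhjjphzjR ⇒ zhhzzphhjjphzjh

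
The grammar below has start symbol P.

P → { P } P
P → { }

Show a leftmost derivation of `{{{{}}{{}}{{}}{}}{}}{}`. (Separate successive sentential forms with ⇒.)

P⇒{P}P⇒{{P}P}P⇒{{{P}P}P}P⇒{{{{}}P}P}P⇒{{{{}}{P}P}P}P⇒{{{{}}{{}}P}P}P⇒{{{{}}{{}}{P}P}P}P⇒{{{{}}{{}}{{}}P}P}P⇒{{{{}}{{}}{{}}{}}P}P⇒{{{{}}{{}}{{}}{}}{}}P⇒{{{{}}{{}}{{}}{}}{}}{}

P ⇒ {P}P   [P → { P } P]
{P}P ⇒ {{P}P}P   [P → { P } P]
{{P}P}P ⇒ {{{P}P}P}P   [P → { P } P]
{{{P}P}P}P ⇒ {{{{}}P}P}P   [P → { }]
{{{{}}P}P}P ⇒ {{{{}}{P}P}P}P   [P → { P } P]
{{{{}}{P}P}P}P ⇒ {{{{}}{{}}P}P}P   [P → { }]
{{{{}}{{}}P}P}P ⇒ {{{{}}{{}}{P}P}P}P   [P → { P } P]
{{{{}}{{}}{P}P}P}P ⇒ {{{{}}{{}}{{}}P}P}P   [P → { }]
{{{{}}{{}}{{}}P}P}P ⇒ {{{{}}{{}}{{}}{}}P}P   [P → { }]
{{{{}}{{}}{{}}{}}P}P ⇒ {{{{}}{{}}{{}}{}}{}}P   [P → { }]
{{{{}}{{}}{{}}{}}{}}P ⇒ {{{{}}{{}}{{}}{}}{}}{}   [P → { }]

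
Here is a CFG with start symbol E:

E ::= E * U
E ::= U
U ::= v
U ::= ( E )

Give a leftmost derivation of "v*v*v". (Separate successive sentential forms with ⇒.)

E ⇒ E*U   [E ::= E * U]
E*U ⇒ E*U*U   [E ::= E * U]
E*U*U ⇒ U*U*U   [E ::= U]
U*U*U ⇒ v*U*U   [U ::= v]
v*U*U ⇒ v*v*U   [U ::= v]
v*v*U ⇒ v*v*v   [U ::= v]

E ⇒ E*U ⇒ E*U*U ⇒ U*U*U ⇒ v*U*U ⇒ v*v*U ⇒ v*v*v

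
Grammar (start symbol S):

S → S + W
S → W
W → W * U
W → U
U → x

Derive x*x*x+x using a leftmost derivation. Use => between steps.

S => S+W => W+W => W*U+W => W*U*U+W => U*U*U+W => x*U*U+W => x*x*U+W => x*x*x+W => x*x*x+U => x*x*x+x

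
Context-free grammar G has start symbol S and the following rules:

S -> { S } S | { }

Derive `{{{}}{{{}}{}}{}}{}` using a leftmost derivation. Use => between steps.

S=>{S}S=>{{S}S}S=>{{{}}S}S=>{{{}}{S}S}S=>{{{}}{{S}S}S}S=>{{{}}{{{}}S}S}S=>{{{}}{{{}}{}}S}S=>{{{}}{{{}}{}}{}}S=>{{{}}{{{}}{}}{}}{}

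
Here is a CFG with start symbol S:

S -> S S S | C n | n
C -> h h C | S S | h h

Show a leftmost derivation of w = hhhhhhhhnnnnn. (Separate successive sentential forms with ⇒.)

S ⇒ Cn   [S -> C n]
Cn ⇒ SSn   [C -> S S]
SSn ⇒ CnSn   [S -> C n]
CnSn ⇒ hhCnSn   [C -> h h C]
hhCnSn ⇒ hhSSnSn   [C -> S S]
hhSSnSn ⇒ hhCnSnSn   [S -> C n]
hhCnSnSn ⇒ hhhhCnSnSn   [C -> h h C]
hhhhCnSnSn ⇒ hhhhhhCnSnSn   [C -> h h C]
hhhhhhCnSnSn ⇒ hhhhhhhhnSnSn   [C -> h h]
hhhhhhhhnSnSn ⇒ hhhhhhhhnnnSn   [S -> n]
hhhhhhhhnnnSn ⇒ hhhhhhhhnnnnn   [S -> n]

S⇒Cn⇒SSn⇒CnSn⇒hhCnSn⇒hhSSnSn⇒hhCnSnSn⇒hhhhCnSnSn⇒hhhhhhCnSnSn⇒hhhhhhhhnSnSn⇒hhhhhhhhnnnSn⇒hhhhhhhhnnnnn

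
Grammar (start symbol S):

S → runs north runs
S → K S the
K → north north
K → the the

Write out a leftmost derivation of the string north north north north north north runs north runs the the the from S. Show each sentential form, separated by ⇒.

S ⇒ K S the ⇒ north north S the ⇒ north north K S the the ⇒ north north north north S the the ⇒ north north north north K S the the the ⇒ north north north north north north S the the the ⇒ north north north north north north runs north runs the the the

S ⇒ K S the   [S → K S the]
K S the ⇒ north north S the   [K → north north]
north north S the ⇒ north north K S the the   [S → K S the]
north north K S the the ⇒ north north north north S the the   [K → north north]
north north north north S the the ⇒ north north north north K S the the the   [S → K S the]
north north north north K S the the the ⇒ north north north north north north S the the the   [K → north north]
north north north north north north S the the the ⇒ north north north north north north runs north runs the the the   [S → runs north runs]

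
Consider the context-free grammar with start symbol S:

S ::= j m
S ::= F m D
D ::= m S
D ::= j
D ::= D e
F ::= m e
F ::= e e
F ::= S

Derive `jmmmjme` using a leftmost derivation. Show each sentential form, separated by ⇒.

S⇒FmD⇒SmD⇒jmmD⇒jmmDe⇒jmmmSe⇒jmmmjme

S ⇒ FmD   [S ::= F m D]
FmD ⇒ SmD   [F ::= S]
SmD ⇒ jmmD   [S ::= j m]
jmmD ⇒ jmmDe   [D ::= D e]
jmmDe ⇒ jmmmSe   [D ::= m S]
jmmmSe ⇒ jmmmjme   [S ::= j m]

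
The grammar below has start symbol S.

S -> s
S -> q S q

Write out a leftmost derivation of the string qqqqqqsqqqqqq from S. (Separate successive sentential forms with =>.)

S=>qSq=>qqSqq=>qqqSqqq=>qqqqSqqqq=>qqqqqSqqqqq=>qqqqqqSqqqqqq=>qqqqqqsqqqqqq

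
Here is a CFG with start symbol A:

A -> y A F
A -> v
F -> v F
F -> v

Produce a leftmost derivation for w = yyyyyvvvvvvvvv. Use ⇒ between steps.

A ⇒ yAF ⇒ yyAFF ⇒ yyyAFFF ⇒ yyyyAFFFF ⇒ yyyyyAFFFFF ⇒ yyyyyvFFFFF ⇒ yyyyyvvFFFFF ⇒ yyyyyvvvFFFFF ⇒ yyyyyvvvvFFFFF ⇒ yyyyyvvvvvFFFF ⇒ yyyyyvvvvvvFFF ⇒ yyyyyvvvvvvvFF ⇒ yyyyyvvvvvvvvF ⇒ yyyyyvvvvvvvvv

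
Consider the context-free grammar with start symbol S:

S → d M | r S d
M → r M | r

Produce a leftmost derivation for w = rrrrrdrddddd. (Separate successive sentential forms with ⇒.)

S ⇒ rSd   [S → r S d]
rSd ⇒ rrSdd   [S → r S d]
rrSdd ⇒ rrrSddd   [S → r S d]
rrrSddd ⇒ rrrrSdddd   [S → r S d]
rrrrSdddd ⇒ rrrrrSddddd   [S → r S d]
rrrrrSddddd ⇒ rrrrrdMddddd   [S → d M]
rrrrrdMddddd ⇒ rrrrrdrddddd   [M → r]

S⇒rSd⇒rrSdd⇒rrrSddd⇒rrrrSdddd⇒rrrrrSddddd⇒rrrrrdMddddd⇒rrrrrdrddddd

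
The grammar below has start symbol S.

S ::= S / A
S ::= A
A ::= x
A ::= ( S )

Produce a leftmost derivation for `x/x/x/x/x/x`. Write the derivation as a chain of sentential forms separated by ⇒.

S⇒S/A⇒S/A/A⇒S/A/A/A⇒S/A/A/A/A⇒S/A/A/A/A/A⇒A/A/A/A/A/A⇒x/A/A/A/A/A⇒x/x/A/A/A/A⇒x/x/x/A/A/A⇒x/x/x/x/A/A⇒x/x/x/x/x/A⇒x/x/x/x/x/x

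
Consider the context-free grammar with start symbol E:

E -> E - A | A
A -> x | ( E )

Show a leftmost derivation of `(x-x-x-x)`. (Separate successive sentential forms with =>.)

E=>A=>(E)=>(E-A)=>(E-A-A)=>(E-A-A-A)=>(A-A-A-A)=>(x-A-A-A)=>(x-x-A-A)=>(x-x-x-A)=>(x-x-x-x)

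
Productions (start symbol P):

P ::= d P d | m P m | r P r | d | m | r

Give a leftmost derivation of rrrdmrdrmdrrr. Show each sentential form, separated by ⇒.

P ⇒ rPr ⇒ rrPrr ⇒ rrrPrrr ⇒ rrrdPdrrr ⇒ rrrdmPmdrrr ⇒ rrrdmrPrmdrrr ⇒ rrrdmrdrmdrrr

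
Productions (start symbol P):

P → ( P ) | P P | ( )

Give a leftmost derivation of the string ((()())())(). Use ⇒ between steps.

P ⇒ PP ⇒ (P)P ⇒ (PP)P ⇒ ((P)P)P ⇒ ((PP)P)P ⇒ ((()P)P)P ⇒ ((()())P)P ⇒ ((()())())P ⇒ ((()())())()

P ⇒ PP   [P → P P]
PP ⇒ (P)P   [P → ( P )]
(P)P ⇒ (PP)P   [P → P P]
(PP)P ⇒ ((P)P)P   [P → ( P )]
((P)P)P ⇒ ((PP)P)P   [P → P P]
((PP)P)P ⇒ ((()P)P)P   [P → ( )]
((()P)P)P ⇒ ((()())P)P   [P → ( )]
((()())P)P ⇒ ((()())())P   [P → ( )]
((()())())P ⇒ ((()())())()   [P → ( )]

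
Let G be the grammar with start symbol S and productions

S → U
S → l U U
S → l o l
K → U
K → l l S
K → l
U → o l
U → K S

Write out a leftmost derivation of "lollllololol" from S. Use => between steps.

S => lUU   [S → l U U]
lUU => lKSU   [U → K S]
lKSU => lUSU   [K → U]
lUSU => lolSU   [U → o l]
lolSU => lollUUU   [S → l U U]
lollUUU => lollKSUU   [U → K S]
lollKSUU => lolllSUU   [K → l]
lolllSUU => lollllolUU   [S → l o l]
lollllolUU => lollllololU   [U → o l]
lollllololU => lollllololol   [U → o l]

S => lUU => lKSU => lUSU => lolSU => lollUUU => lollKSUU => lolllSUU => lollllolUU => lollllololU => lollllololol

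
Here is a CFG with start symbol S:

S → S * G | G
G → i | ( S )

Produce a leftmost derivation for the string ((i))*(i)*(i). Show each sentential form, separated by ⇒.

S⇒S*G⇒S*G*G⇒G*G*G⇒(S)*G*G⇒(G)*G*G⇒((S))*G*G⇒((G))*G*G⇒((i))*G*G⇒((i))*(S)*G⇒((i))*(G)*G⇒((i))*(i)*G⇒((i))*(i)*(S)⇒((i))*(i)*(G)⇒((i))*(i)*(i)

S ⇒ S*G   [S → S * G]
S*G ⇒ S*G*G   [S → S * G]
S*G*G ⇒ G*G*G   [S → G]
G*G*G ⇒ (S)*G*G   [G → ( S )]
(S)*G*G ⇒ (G)*G*G   [S → G]
(G)*G*G ⇒ ((S))*G*G   [G → ( S )]
((S))*G*G ⇒ ((G))*G*G   [S → G]
((G))*G*G ⇒ ((i))*G*G   [G → i]
((i))*G*G ⇒ ((i))*(S)*G   [G → ( S )]
((i))*(S)*G ⇒ ((i))*(G)*G   [S → G]
((i))*(G)*G ⇒ ((i))*(i)*G   [G → i]
((i))*(i)*G ⇒ ((i))*(i)*(S)   [G → ( S )]
((i))*(i)*(S) ⇒ ((i))*(i)*(G)   [S → G]
((i))*(i)*(G) ⇒ ((i))*(i)*(i)   [G → i]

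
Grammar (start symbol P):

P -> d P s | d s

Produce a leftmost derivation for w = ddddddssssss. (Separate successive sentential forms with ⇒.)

P ⇒ dPs   [P -> d P s]
dPs ⇒ ddPss   [P -> d P s]
ddPss ⇒ dddPsss   [P -> d P s]
dddPsss ⇒ ddddPssss   [P -> d P s]
ddddPssss ⇒ dddddPsssss   [P -> d P s]
dddddPsssss ⇒ ddddddssssss   [P -> d s]

P ⇒ dPs ⇒ ddPss ⇒ dddPsss ⇒ ddddPssss ⇒ dddddPsssss ⇒ ddddddssssss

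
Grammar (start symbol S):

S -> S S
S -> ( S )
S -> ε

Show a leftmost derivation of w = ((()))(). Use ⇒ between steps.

S⇒SS⇒(S)S⇒((S))S⇒(((S)))S⇒((()))S⇒((()))(S)⇒((()))()

S ⇒ SS   [S -> S S]
SS ⇒ (S)S   [S -> ( S )]
(S)S ⇒ ((S))S   [S -> ( S )]
((S))S ⇒ (((S)))S   [S -> ( S )]
(((S)))S ⇒ ((()))S   [S -> ε]
((()))S ⇒ ((()))(S)   [S -> ( S )]
((()))(S) ⇒ ((()))()   [S -> ε]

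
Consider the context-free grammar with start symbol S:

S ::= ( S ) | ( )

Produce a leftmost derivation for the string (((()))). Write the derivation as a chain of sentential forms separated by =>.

S => (S)   [S ::= ( S )]
(S) => ((S))   [S ::= ( S )]
((S)) => (((S)))   [S ::= ( S )]
(((S))) => (((())))   [S ::= ( )]

S=>(S)=>((S))=>(((S)))=>(((())))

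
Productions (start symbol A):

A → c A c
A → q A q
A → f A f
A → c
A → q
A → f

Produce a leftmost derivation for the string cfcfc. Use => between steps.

A => cAc => cfAfc => cfcfc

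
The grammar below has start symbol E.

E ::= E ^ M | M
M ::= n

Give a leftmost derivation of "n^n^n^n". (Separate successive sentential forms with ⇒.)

E ⇒ E^M ⇒ E^M^M ⇒ E^M^M^M ⇒ M^M^M^M ⇒ n^M^M^M ⇒ n^n^M^M ⇒ n^n^n^M ⇒ n^n^n^n

E ⇒ E^M   [E ::= E ^ M]
E^M ⇒ E^M^M   [E ::= E ^ M]
E^M^M ⇒ E^M^M^M   [E ::= E ^ M]
E^M^M^M ⇒ M^M^M^M   [E ::= M]
M^M^M^M ⇒ n^M^M^M   [M ::= n]
n^M^M^M ⇒ n^n^M^M   [M ::= n]
n^n^M^M ⇒ n^n^n^M   [M ::= n]
n^n^n^M ⇒ n^n^n^n   [M ::= n]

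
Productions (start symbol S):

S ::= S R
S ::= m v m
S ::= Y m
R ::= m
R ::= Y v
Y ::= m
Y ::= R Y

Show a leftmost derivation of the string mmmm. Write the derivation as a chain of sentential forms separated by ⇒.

S ⇒ SR   [S ::= S R]
SR ⇒ SRR   [S ::= S R]
SRR ⇒ YmRR   [S ::= Y m]
YmRR ⇒ mmRR   [Y ::= m]
mmRR ⇒ mmmR   [R ::= m]
mmmR ⇒ mmmm   [R ::= m]

S ⇒ SR ⇒ SRR ⇒ YmRR ⇒ mmRR ⇒ mmmR ⇒ mmmm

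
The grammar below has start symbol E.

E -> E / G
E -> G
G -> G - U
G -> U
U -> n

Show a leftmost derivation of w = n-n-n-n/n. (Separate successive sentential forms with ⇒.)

E ⇒ E/G   [E -> E / G]
E/G ⇒ G/G   [E -> G]
G/G ⇒ G-U/G   [G -> G - U]
G-U/G ⇒ G-U-U/G   [G -> G - U]
G-U-U/G ⇒ G-U-U-U/G   [G -> G - U]
G-U-U-U/G ⇒ U-U-U-U/G   [G -> U]
U-U-U-U/G ⇒ n-U-U-U/G   [U -> n]
n-U-U-U/G ⇒ n-n-U-U/G   [U -> n]
n-n-U-U/G ⇒ n-n-n-U/G   [U -> n]
n-n-n-U/G ⇒ n-n-n-n/G   [U -> n]
n-n-n-n/G ⇒ n-n-n-n/U   [G -> U]
n-n-n-n/U ⇒ n-n-n-n/n   [U -> n]

E⇒E/G⇒G/G⇒G-U/G⇒G-U-U/G⇒G-U-U-U/G⇒U-U-U-U/G⇒n-U-U-U/G⇒n-n-U-U/G⇒n-n-n-U/G⇒n-n-n-n/G⇒n-n-n-n/U⇒n-n-n-n/n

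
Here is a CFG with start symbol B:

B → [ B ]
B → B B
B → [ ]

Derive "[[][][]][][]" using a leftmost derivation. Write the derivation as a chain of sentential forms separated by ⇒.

B ⇒ BB ⇒ BBB ⇒ [B]BB ⇒ [BB]BB ⇒ [BBB]BB ⇒ [[]BB]BB ⇒ [[][]B]BB ⇒ [[][][]]BB ⇒ [[][][]][]B ⇒ [[][][]][][]

B ⇒ BB   [B → B B]
BB ⇒ BBB   [B → B B]
BBB ⇒ [B]BB   [B → [ B ]]
[B]BB ⇒ [BB]BB   [B → B B]
[BB]BB ⇒ [BBB]BB   [B → B B]
[BBB]BB ⇒ [[]BB]BB   [B → [ ]]
[[]BB]BB ⇒ [[][]B]BB   [B → [ ]]
[[][]B]BB ⇒ [[][][]]BB   [B → [ ]]
[[][][]]BB ⇒ [[][][]][]B   [B → [ ]]
[[][][]][]B ⇒ [[][][]][][]   [B → [ ]]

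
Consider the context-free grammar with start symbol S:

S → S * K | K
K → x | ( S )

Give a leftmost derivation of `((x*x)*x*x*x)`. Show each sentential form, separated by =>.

S => K   [S → K]
K => (S)   [K → ( S )]
(S) => (S*K)   [S → S * K]
(S*K) => (S*K*K)   [S → S * K]
(S*K*K) => (S*K*K*K)   [S → S * K]
(S*K*K*K) => (K*K*K*K)   [S → K]
(K*K*K*K) => ((S)*K*K*K)   [K → ( S )]
((S)*K*K*K) => ((S*K)*K*K*K)   [S → S * K]
((S*K)*K*K*K) => ((K*K)*K*K*K)   [S → K]
((K*K)*K*K*K) => ((x*K)*K*K*K)   [K → x]
((x*K)*K*K*K) => ((x*x)*K*K*K)   [K → x]
((x*x)*K*K*K) => ((x*x)*x*K*K)   [K → x]
((x*x)*x*K*K) => ((x*x)*x*x*K)   [K → x]
((x*x)*x*x*K) => ((x*x)*x*x*x)   [K → x]

S => K => (S) => (S*K) => (S*K*K) => (S*K*K*K) => (K*K*K*K) => ((S)*K*K*K) => ((S*K)*K*K*K) => ((K*K)*K*K*K) => ((x*K)*K*K*K) => ((x*x)*K*K*K) => ((x*x)*x*K*K) => ((x*x)*x*x*K) => ((x*x)*x*x*x)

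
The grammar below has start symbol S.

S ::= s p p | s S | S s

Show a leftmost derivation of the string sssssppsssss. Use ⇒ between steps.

S ⇒ sS   [S ::= s S]
sS ⇒ ssS   [S ::= s S]
ssS ⇒ ssSs   [S ::= S s]
ssSs ⇒ sssSs   [S ::= s S]
sssSs ⇒ sssSss   [S ::= S s]
sssSss ⇒ sssSsss   [S ::= S s]
sssSsss ⇒ sssSssss   [S ::= S s]
sssSssss ⇒ sssSsssss   [S ::= S s]
sssSsssss ⇒ ssssSsssss   [S ::= s S]
ssssSsssss ⇒ sssssppsssss   [S ::= s p p]

S ⇒ sS ⇒ ssS ⇒ ssSs ⇒ sssSs ⇒ sssSss ⇒ sssSsss ⇒ sssSssss ⇒ sssSsssss ⇒ ssssSsssss ⇒ sssssppsssss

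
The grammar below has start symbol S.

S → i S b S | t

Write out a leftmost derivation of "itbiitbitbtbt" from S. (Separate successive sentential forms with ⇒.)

S⇒iSbS⇒itbS⇒itbiSbS⇒itbiiSbSbS⇒itbiitbSbS⇒itbiitbiSbSbS⇒itbiitbitbSbS⇒itbiitbitbtbS⇒itbiitbitbtbt

S ⇒ iSbS   [S → i S b S]
iSbS ⇒ itbS   [S → t]
itbS ⇒ itbiSbS   [S → i S b S]
itbiSbS ⇒ itbiiSbSbS   [S → i S b S]
itbiiSbSbS ⇒ itbiitbSbS   [S → t]
itbiitbSbS ⇒ itbiitbiSbSbS   [S → i S b S]
itbiitbiSbSbS ⇒ itbiitbitbSbS   [S → t]
itbiitbitbSbS ⇒ itbiitbitbtbS   [S → t]
itbiitbitbtbS ⇒ itbiitbitbtbt   [S → t]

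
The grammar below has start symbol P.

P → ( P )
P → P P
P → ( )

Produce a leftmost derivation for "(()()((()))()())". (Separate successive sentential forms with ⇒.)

P⇒(P)⇒(PP)⇒(PPP)⇒(PPPP)⇒(()PPP)⇒(()()PP)⇒(()()(P)P)⇒(()()((P))P)⇒(()()((()))P)⇒(()()((()))PP)⇒(()()((()))()P)⇒(()()((()))()())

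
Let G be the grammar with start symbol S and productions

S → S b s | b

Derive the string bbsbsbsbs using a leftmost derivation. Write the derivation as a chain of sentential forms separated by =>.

S => Sbs   [S → S b s]
Sbs => Sbsbs   [S → S b s]
Sbsbs => Sbsbsbs   [S → S b s]
Sbsbsbs => Sbsbsbsbs   [S → S b s]
Sbsbsbsbs => bbsbsbsbs   [S → b]

S => Sbs => Sbsbs => Sbsbsbs => Sbsbsbsbs => bbsbsbsbs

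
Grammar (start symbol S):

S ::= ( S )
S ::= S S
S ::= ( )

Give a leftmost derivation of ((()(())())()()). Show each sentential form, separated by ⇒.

S ⇒ (S)   [S ::= ( S )]
(S) ⇒ (SS)   [S ::= S S]
(SS) ⇒ (SSS)   [S ::= S S]
(SSS) ⇒ ((S)SS)   [S ::= ( S )]
((S)SS) ⇒ ((SS)SS)   [S ::= S S]
((SS)SS) ⇒ ((SSS)SS)   [S ::= S S]
((SSS)SS) ⇒ ((()SS)SS)   [S ::= ( )]
((()SS)SS) ⇒ ((()(S)S)SS)   [S ::= ( S )]
((()(S)S)SS) ⇒ ((()(())S)SS)   [S ::= ( )]
((()(())S)SS) ⇒ ((()(())())SS)   [S ::= ( )]
((()(())())SS) ⇒ ((()(())())()S)   [S ::= ( )]
((()(())())()S) ⇒ ((()(())())()())   [S ::= ( )]

S ⇒ (S) ⇒ (SS) ⇒ (SSS) ⇒ ((S)SS) ⇒ ((SS)SS) ⇒ ((SSS)SS) ⇒ ((()SS)SS) ⇒ ((()(S)S)SS) ⇒ ((()(())S)SS) ⇒ ((()(())())SS) ⇒ ((()(())())()S) ⇒ ((()(())())()())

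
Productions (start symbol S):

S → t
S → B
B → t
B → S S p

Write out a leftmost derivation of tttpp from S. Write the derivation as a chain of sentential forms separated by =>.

S => B => SSp => tSp => tBp => tSSpp => ttSpp => tttpp

S => B   [S → B]
B => SSp   [B → S S p]
SSp => tSp   [S → t]
tSp => tBp   [S → B]
tBp => tSSpp   [B → S S p]
tSSpp => ttSpp   [S → t]
ttSpp => tttpp   [S → t]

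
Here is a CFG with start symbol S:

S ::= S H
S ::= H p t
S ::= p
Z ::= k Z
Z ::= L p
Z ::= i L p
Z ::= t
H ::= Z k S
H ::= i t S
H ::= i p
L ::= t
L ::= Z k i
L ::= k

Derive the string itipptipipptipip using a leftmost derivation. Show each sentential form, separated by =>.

S => SH   [S ::= S H]
SH => SHH   [S ::= S H]
SHH => HptHH   [S ::= H p t]
HptHH => itSptHH   [H ::= i t S]
itSptHH => itSHptHH   [S ::= S H]
itSHptHH => itSHHptHH   [S ::= S H]
itSHHptHH => itHptHHptHH   [S ::= H p t]
itHptHHptHH => itipptHHptHH   [H ::= i p]
itipptHHptHH => itipptipHptHH   [H ::= i p]
itipptipHptHH => itipptipipptHH   [H ::= i p]
itipptipipptHH => itipptipipptipH   [H ::= i p]
itipptipipptipH => itipptipipptipip   [H ::= i p]

S => SH => SHH => HptHH => itSptHH => itSHptHH => itSHHptHH => itHptHHptHH => itipptHHptHH => itipptipHptHH => itipptipipptHH => itipptipipptipH => itipptipipptipip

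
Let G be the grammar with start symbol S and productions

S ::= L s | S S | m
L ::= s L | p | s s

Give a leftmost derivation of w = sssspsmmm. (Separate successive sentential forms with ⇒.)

S⇒SS⇒SSS⇒LsSS⇒sLsSS⇒ssLsSS⇒sssLsSS⇒ssssLsSS⇒sssspsSS⇒sssspsmS⇒sssspsmSS⇒sssspsmmS⇒sssspsmmm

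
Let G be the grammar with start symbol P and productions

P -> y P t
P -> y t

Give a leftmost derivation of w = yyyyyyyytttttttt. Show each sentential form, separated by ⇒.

P ⇒ yPt   [P -> y P t]
yPt ⇒ yyPtt   [P -> y P t]
yyPtt ⇒ yyyPttt   [P -> y P t]
yyyPttt ⇒ yyyyPtttt   [P -> y P t]
yyyyPtttt ⇒ yyyyyPttttt   [P -> y P t]
yyyyyPttttt ⇒ yyyyyyPtttttt   [P -> y P t]
yyyyyyPtttttt ⇒ yyyyyyyPttttttt   [P -> y P t]
yyyyyyyPttttttt ⇒ yyyyyyyytttttttt   [P -> y t]

P ⇒ yPt ⇒ yyPtt ⇒ yyyPttt ⇒ yyyyPtttt ⇒ yyyyyPttttt ⇒ yyyyyyPtttttt ⇒ yyyyyyyPttttttt ⇒ yyyyyyyytttttttt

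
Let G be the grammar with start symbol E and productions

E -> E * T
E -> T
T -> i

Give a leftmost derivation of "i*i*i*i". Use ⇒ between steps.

E ⇒ E*T   [E -> E * T]
E*T ⇒ E*T*T   [E -> E * T]
E*T*T ⇒ E*T*T*T   [E -> E * T]
E*T*T*T ⇒ T*T*T*T   [E -> T]
T*T*T*T ⇒ i*T*T*T   [T -> i]
i*T*T*T ⇒ i*i*T*T   [T -> i]
i*i*T*T ⇒ i*i*i*T   [T -> i]
i*i*i*T ⇒ i*i*i*i   [T -> i]

E ⇒ E*T ⇒ E*T*T ⇒ E*T*T*T ⇒ T*T*T*T ⇒ i*T*T*T ⇒ i*i*T*T ⇒ i*i*i*T ⇒ i*i*i*i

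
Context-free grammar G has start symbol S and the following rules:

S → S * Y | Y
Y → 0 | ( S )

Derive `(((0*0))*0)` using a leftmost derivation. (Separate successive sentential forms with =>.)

S => Y => (S) => (S*Y) => (Y*Y) => ((S)*Y) => ((Y)*Y) => (((S))*Y) => (((S*Y))*Y) => (((Y*Y))*Y) => (((0*Y))*Y) => (((0*0))*Y) => (((0*0))*0)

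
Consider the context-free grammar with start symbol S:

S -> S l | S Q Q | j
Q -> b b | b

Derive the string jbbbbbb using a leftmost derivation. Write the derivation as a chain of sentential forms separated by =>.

S => SQQ => SQQQQ => jQQQQ => jbQQQ => jbbbQQ => jbbbbQ => jbbbbbb

S => SQQ   [S -> S Q Q]
SQQ => SQQQQ   [S -> S Q Q]
SQQQQ => jQQQQ   [S -> j]
jQQQQ => jbQQQ   [Q -> b]
jbQQQ => jbbbQQ   [Q -> b b]
jbbbQQ => jbbbbQ   [Q -> b]
jbbbbQ => jbbbbbb   [Q -> b b]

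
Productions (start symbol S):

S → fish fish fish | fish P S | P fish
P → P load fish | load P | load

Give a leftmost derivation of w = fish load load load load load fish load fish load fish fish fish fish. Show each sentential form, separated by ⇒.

S ⇒ fish P S ⇒ fish load P S ⇒ fish load load P S ⇒ fish load load P load fish S ⇒ fish load load P load fish load fish S ⇒ fish load load load P load fish load fish S ⇒ fish load load load P load fish load fish load fish S ⇒ fish load load load load load fish load fish load fish S ⇒ fish load load load load load fish load fish load fish fish fish fish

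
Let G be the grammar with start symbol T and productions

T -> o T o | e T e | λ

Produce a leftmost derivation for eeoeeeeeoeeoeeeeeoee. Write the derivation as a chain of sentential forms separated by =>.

T => eTe => eeTee => eeoToee => eeoeTeoee => eeoeeTeeoee => eeoeeeTeeeoee => eeoeeeeTeeeeoee => eeoeeeeeTeeeeeoee => eeoeeeeeoToeeeeeoee => eeoeeeeeoeTeoeeeeeoee => eeoeeeeeoeeoeeeeeoee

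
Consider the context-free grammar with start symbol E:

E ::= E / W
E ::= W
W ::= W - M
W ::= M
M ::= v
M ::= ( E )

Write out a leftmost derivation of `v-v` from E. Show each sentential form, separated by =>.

E=>W=>W-M=>M-M=>v-M=>v-v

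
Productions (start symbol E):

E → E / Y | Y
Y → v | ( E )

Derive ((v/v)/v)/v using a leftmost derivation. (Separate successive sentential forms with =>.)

E => E/Y => Y/Y => (E)/Y => (E/Y)/Y => (Y/Y)/Y => ((E)/Y)/Y => ((E/Y)/Y)/Y => ((Y/Y)/Y)/Y => ((v/Y)/Y)/Y => ((v/v)/Y)/Y => ((v/v)/v)/Y => ((v/v)/v)/v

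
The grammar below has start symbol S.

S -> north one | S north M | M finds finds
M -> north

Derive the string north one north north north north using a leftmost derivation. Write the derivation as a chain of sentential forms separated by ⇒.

S ⇒ S north M ⇒ S north M north M ⇒ north one north M north M ⇒ north one north north north M ⇒ north one north north north north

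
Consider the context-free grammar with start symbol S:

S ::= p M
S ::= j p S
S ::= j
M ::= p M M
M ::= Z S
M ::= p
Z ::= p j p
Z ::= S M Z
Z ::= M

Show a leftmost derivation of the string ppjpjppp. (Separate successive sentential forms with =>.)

S=>pM=>pZS=>ppjpS=>ppjpjpS=>ppjpjppM=>ppjpjppp

S => pM   [S ::= p M]
pM => pZS   [M ::= Z S]
pZS => ppjpS   [Z ::= p j p]
ppjpS => ppjpjpS   [S ::= j p S]
ppjpjpS => ppjpjppM   [S ::= p M]
ppjpjppM => ppjpjppp   [M ::= p]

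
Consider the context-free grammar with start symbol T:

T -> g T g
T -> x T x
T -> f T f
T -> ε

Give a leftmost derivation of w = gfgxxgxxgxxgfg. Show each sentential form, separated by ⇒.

T ⇒ gTg ⇒ gfTfg ⇒ gfgTgfg ⇒ gfgxTxgfg ⇒ gfgxxTxxgfg ⇒ gfgxxgTgxxgfg ⇒ gfgxxgxTxgxxgfg ⇒ gfgxxgxxgxxgfg

T ⇒ gTg   [T -> g T g]
gTg ⇒ gfTfg   [T -> f T f]
gfTfg ⇒ gfgTgfg   [T -> g T g]
gfgTgfg ⇒ gfgxTxgfg   [T -> x T x]
gfgxTxgfg ⇒ gfgxxTxxgfg   [T -> x T x]
gfgxxTxxgfg ⇒ gfgxxgTgxxgfg   [T -> g T g]
gfgxxgTgxxgfg ⇒ gfgxxgxTxgxxgfg   [T -> x T x]
gfgxxgxTxgxxgfg ⇒ gfgxxgxxgxxgfg   [T -> ε]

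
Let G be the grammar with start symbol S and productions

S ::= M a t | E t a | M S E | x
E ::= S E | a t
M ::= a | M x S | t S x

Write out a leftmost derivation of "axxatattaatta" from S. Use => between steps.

S=>Eta=>SEta=>EtaEta=>SEtaEta=>MatEtaEta=>MxSatEtaEta=>axSatEtaEta=>axxatEtaEta=>axxatattaEta=>axxatattaatta

S => Eta   [S ::= E t a]
Eta => SEta   [E ::= S E]
SEta => EtaEta   [S ::= E t a]
EtaEta => SEtaEta   [E ::= S E]
SEtaEta => MatEtaEta   [S ::= M a t]
MatEtaEta => MxSatEtaEta   [M ::= M x S]
MxSatEtaEta => axSatEtaEta   [M ::= a]
axSatEtaEta => axxatEtaEta   [S ::= x]
axxatEtaEta => axxatattaEta   [E ::= a t]
axxatattaEta => axxatattaatta   [E ::= a t]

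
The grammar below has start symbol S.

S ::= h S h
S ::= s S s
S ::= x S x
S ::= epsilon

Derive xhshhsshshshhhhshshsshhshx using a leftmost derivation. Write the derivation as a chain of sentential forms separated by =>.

S => xSx   [S ::= x S x]
xSx => xhShx   [S ::= h S h]
xhShx => xhsSshx   [S ::= s S s]
xhsSshx => xhshShshx   [S ::= h S h]
xhshShshx => xhshhShhshx   [S ::= h S h]
xhshhShhshx => xhshhsSshhshx   [S ::= s S s]
xhshhsSshhshx => xhshhssSsshhshx   [S ::= s S s]
xhshhssSsshhshx => xhshhsshShsshhshx   [S ::= h S h]
xhshhsshShsshhshx => xhshhsshsSshsshhshx   [S ::= s S s]
xhshhsshsSshsshhshx => xhshhsshshShshsshhshx   [S ::= h S h]
xhshhsshshShshsshhshx => xhshhsshshsSshshsshhshx   [S ::= s S s]
xhshhsshshsSshshsshhshx => xhshhsshshshShshshsshhshx   [S ::= h S h]
xhshhsshshshShshshsshhshx => xhshhsshshshhShhshshsshhshx   [S ::= h S h]
xhshhsshshshhShhshshsshhshx => xhshhsshshshhhhshshsshhshx   [S ::= epsilon]

S => xSx => xhShx => xhsSshx => xhshShshx => xhshhShhshx => xhshhsSshhshx => xhshhssSsshhshx => xhshhsshShsshhshx => xhshhsshsSshsshhshx => xhshhsshshShshsshhshx => xhshhsshshsSshshsshhshx => xhshhsshshshShshshsshhshx => xhshhsshshshhShhshshsshhshx => xhshhsshshshhhhshshsshhshx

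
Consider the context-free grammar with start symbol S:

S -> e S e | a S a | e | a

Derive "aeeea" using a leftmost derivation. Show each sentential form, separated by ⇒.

S ⇒ aSa ⇒ aeSea ⇒ aeeea

S ⇒ aSa   [S -> a S a]
aSa ⇒ aeSea   [S -> e S e]
aeSea ⇒ aeeea   [S -> e]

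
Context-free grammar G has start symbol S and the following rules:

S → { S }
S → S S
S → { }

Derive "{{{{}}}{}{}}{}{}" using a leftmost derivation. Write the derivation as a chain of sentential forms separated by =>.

S => SS   [S → S S]
SS => SSS   [S → S S]
SSS => {S}SS   [S → { S }]
{S}SS => {SS}SS   [S → S S]
{SS}SS => {SSS}SS   [S → S S]
{SSS}SS => {{S}SS}SS   [S → { S }]
{{S}SS}SS => {{{S}}SS}SS   [S → { S }]
{{{S}}SS}SS => {{{{}}}SS}SS   [S → { }]
{{{{}}}SS}SS => {{{{}}}{}S}SS   [S → { }]
{{{{}}}{}S}SS => {{{{}}}{}{}}SS   [S → { }]
{{{{}}}{}{}}SS => {{{{}}}{}{}}{}S   [S → { }]
{{{{}}}{}{}}{}S => {{{{}}}{}{}}{}{}   [S → { }]

S => SS => SSS => {S}SS => {SS}SS => {SSS}SS => {{S}SS}SS => {{{S}}SS}SS => {{{{}}}SS}SS => {{{{}}}{}S}SS => {{{{}}}{}{}}SS => {{{{}}}{}{}}{}S => {{{{}}}{}{}}{}{}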